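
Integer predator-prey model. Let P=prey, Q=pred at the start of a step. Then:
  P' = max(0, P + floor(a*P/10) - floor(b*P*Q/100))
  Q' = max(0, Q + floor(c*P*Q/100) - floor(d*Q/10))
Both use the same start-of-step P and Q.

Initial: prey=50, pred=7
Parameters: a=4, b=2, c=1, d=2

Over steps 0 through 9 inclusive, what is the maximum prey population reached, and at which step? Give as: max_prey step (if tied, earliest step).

Step 1: prey: 50+20-7=63; pred: 7+3-1=9
Step 2: prey: 63+25-11=77; pred: 9+5-1=13
Step 3: prey: 77+30-20=87; pred: 13+10-2=21
Step 4: prey: 87+34-36=85; pred: 21+18-4=35
Step 5: prey: 85+34-59=60; pred: 35+29-7=57
Step 6: prey: 60+24-68=16; pred: 57+34-11=80
Step 7: prey: 16+6-25=0; pred: 80+12-16=76
Step 8: prey: 0+0-0=0; pred: 76+0-15=61
Step 9: prey: 0+0-0=0; pred: 61+0-12=49
Max prey = 87 at step 3

Answer: 87 3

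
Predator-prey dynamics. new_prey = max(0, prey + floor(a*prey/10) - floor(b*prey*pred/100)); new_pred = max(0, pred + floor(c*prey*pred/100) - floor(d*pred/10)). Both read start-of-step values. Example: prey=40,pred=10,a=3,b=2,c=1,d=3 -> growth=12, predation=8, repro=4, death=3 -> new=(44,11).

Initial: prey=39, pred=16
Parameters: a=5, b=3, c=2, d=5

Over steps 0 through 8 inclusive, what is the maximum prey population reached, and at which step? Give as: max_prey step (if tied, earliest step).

Answer: 40 1

Derivation:
Step 1: prey: 39+19-18=40; pred: 16+12-8=20
Step 2: prey: 40+20-24=36; pred: 20+16-10=26
Step 3: prey: 36+18-28=26; pred: 26+18-13=31
Step 4: prey: 26+13-24=15; pred: 31+16-15=32
Step 5: prey: 15+7-14=8; pred: 32+9-16=25
Step 6: prey: 8+4-6=6; pred: 25+4-12=17
Step 7: prey: 6+3-3=6; pred: 17+2-8=11
Step 8: prey: 6+3-1=8; pred: 11+1-5=7
Max prey = 40 at step 1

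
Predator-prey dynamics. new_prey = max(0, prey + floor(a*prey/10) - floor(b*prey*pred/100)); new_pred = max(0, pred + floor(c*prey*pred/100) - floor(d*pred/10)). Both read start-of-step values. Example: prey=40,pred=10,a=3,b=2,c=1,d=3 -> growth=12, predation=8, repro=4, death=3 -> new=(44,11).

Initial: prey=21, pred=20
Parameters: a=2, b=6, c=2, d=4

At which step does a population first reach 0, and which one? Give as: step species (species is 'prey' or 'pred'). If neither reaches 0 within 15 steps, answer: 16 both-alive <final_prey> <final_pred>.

Answer: 1 prey

Derivation:
Step 1: prey: 21+4-25=0; pred: 20+8-8=20
First extinction: prey at step 1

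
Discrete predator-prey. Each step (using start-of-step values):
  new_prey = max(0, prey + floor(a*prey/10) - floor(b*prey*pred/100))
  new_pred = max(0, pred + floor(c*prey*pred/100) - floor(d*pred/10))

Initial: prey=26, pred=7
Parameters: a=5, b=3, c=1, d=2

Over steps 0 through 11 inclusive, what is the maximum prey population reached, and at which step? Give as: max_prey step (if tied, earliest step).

Step 1: prey: 26+13-5=34; pred: 7+1-1=7
Step 2: prey: 34+17-7=44; pred: 7+2-1=8
Step 3: prey: 44+22-10=56; pred: 8+3-1=10
Step 4: prey: 56+28-16=68; pred: 10+5-2=13
Step 5: prey: 68+34-26=76; pred: 13+8-2=19
Step 6: prey: 76+38-43=71; pred: 19+14-3=30
Step 7: prey: 71+35-63=43; pred: 30+21-6=45
Step 8: prey: 43+21-58=6; pred: 45+19-9=55
Step 9: prey: 6+3-9=0; pred: 55+3-11=47
Step 10: prey: 0+0-0=0; pred: 47+0-9=38
Step 11: prey: 0+0-0=0; pred: 38+0-7=31
Max prey = 76 at step 5

Answer: 76 5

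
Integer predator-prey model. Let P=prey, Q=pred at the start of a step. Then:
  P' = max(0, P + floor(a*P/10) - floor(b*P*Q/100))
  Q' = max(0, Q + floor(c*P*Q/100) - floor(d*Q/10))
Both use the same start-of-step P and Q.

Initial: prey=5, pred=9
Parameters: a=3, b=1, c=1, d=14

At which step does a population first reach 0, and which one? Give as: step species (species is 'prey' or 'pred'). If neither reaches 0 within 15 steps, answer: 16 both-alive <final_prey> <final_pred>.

Answer: 1 pred

Derivation:
Step 1: prey: 5+1-0=6; pred: 9+0-12=0
First extinction: pred at step 1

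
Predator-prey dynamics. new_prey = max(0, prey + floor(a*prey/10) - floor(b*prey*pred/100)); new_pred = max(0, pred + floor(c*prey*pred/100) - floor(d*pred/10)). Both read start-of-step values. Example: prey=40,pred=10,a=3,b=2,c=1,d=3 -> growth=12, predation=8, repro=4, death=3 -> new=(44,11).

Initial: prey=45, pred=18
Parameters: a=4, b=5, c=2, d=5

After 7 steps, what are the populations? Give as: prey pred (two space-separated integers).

Step 1: prey: 45+18-40=23; pred: 18+16-9=25
Step 2: prey: 23+9-28=4; pred: 25+11-12=24
Step 3: prey: 4+1-4=1; pred: 24+1-12=13
Step 4: prey: 1+0-0=1; pred: 13+0-6=7
Step 5: prey: 1+0-0=1; pred: 7+0-3=4
Step 6: prey: 1+0-0=1; pred: 4+0-2=2
Step 7: prey: 1+0-0=1; pred: 2+0-1=1

Answer: 1 1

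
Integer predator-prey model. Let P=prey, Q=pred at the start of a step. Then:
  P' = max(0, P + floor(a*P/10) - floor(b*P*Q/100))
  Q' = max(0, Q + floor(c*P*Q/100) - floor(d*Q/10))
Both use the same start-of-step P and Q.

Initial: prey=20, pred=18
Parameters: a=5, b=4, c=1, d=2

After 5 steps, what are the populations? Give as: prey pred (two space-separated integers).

Step 1: prey: 20+10-14=16; pred: 18+3-3=18
Step 2: prey: 16+8-11=13; pred: 18+2-3=17
Step 3: prey: 13+6-8=11; pred: 17+2-3=16
Step 4: prey: 11+5-7=9; pred: 16+1-3=14
Step 5: prey: 9+4-5=8; pred: 14+1-2=13

Answer: 8 13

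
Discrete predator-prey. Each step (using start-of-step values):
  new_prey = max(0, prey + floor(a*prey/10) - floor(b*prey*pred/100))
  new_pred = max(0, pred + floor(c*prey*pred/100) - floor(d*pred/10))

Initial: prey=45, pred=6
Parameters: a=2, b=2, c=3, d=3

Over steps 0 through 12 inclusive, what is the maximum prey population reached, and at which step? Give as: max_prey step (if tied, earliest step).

Answer: 49 1

Derivation:
Step 1: prey: 45+9-5=49; pred: 6+8-1=13
Step 2: prey: 49+9-12=46; pred: 13+19-3=29
Step 3: prey: 46+9-26=29; pred: 29+40-8=61
Step 4: prey: 29+5-35=0; pred: 61+53-18=96
Step 5: prey: 0+0-0=0; pred: 96+0-28=68
Step 6: prey: 0+0-0=0; pred: 68+0-20=48
Step 7: prey: 0+0-0=0; pred: 48+0-14=34
Step 8: prey: 0+0-0=0; pred: 34+0-10=24
Step 9: prey: 0+0-0=0; pred: 24+0-7=17
Step 10: prey: 0+0-0=0; pred: 17+0-5=12
Step 11: prey: 0+0-0=0; pred: 12+0-3=9
Step 12: prey: 0+0-0=0; pred: 9+0-2=7
Max prey = 49 at step 1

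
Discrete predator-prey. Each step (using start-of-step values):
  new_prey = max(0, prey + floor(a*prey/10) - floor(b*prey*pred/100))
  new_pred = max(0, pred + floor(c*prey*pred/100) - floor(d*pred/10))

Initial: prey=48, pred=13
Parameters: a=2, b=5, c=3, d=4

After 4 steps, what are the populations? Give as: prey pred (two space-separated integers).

Step 1: prey: 48+9-31=26; pred: 13+18-5=26
Step 2: prey: 26+5-33=0; pred: 26+20-10=36
Step 3: prey: 0+0-0=0; pred: 36+0-14=22
Step 4: prey: 0+0-0=0; pred: 22+0-8=14

Answer: 0 14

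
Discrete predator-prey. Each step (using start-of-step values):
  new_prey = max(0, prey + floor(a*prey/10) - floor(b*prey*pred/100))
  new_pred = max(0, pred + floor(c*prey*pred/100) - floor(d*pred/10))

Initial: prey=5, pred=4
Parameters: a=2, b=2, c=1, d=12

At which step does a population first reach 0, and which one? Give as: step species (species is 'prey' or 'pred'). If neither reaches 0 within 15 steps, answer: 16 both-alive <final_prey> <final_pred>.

Step 1: prey: 5+1-0=6; pred: 4+0-4=0
First extinction: pred at step 1

Answer: 1 pred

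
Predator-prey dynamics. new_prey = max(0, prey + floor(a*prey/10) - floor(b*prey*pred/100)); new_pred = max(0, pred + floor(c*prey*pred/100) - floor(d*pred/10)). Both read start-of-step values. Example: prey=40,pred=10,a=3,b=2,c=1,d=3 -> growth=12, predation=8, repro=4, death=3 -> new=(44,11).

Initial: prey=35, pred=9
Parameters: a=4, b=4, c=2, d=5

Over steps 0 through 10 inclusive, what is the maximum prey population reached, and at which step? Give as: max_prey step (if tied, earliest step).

Step 1: prey: 35+14-12=37; pred: 9+6-4=11
Step 2: prey: 37+14-16=35; pred: 11+8-5=14
Step 3: prey: 35+14-19=30; pred: 14+9-7=16
Step 4: prey: 30+12-19=23; pred: 16+9-8=17
Step 5: prey: 23+9-15=17; pred: 17+7-8=16
Step 6: prey: 17+6-10=13; pred: 16+5-8=13
Step 7: prey: 13+5-6=12; pred: 13+3-6=10
Step 8: prey: 12+4-4=12; pred: 10+2-5=7
Step 9: prey: 12+4-3=13; pred: 7+1-3=5
Step 10: prey: 13+5-2=16; pred: 5+1-2=4
Max prey = 37 at step 1

Answer: 37 1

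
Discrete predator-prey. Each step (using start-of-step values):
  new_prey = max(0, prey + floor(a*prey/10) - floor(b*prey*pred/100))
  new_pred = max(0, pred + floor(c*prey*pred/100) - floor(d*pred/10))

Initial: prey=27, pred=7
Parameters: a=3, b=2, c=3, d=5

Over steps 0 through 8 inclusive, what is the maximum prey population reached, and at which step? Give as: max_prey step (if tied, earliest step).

Answer: 37 3

Derivation:
Step 1: prey: 27+8-3=32; pred: 7+5-3=9
Step 2: prey: 32+9-5=36; pred: 9+8-4=13
Step 3: prey: 36+10-9=37; pred: 13+14-6=21
Step 4: prey: 37+11-15=33; pred: 21+23-10=34
Step 5: prey: 33+9-22=20; pred: 34+33-17=50
Step 6: prey: 20+6-20=6; pred: 50+30-25=55
Step 7: prey: 6+1-6=1; pred: 55+9-27=37
Step 8: prey: 1+0-0=1; pred: 37+1-18=20
Max prey = 37 at step 3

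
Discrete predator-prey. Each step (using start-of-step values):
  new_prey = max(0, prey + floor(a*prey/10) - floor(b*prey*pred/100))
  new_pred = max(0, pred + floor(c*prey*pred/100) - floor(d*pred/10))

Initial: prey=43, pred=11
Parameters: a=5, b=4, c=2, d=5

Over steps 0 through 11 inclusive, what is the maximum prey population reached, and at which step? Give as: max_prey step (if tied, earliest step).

Answer: 46 1

Derivation:
Step 1: prey: 43+21-18=46; pred: 11+9-5=15
Step 2: prey: 46+23-27=42; pred: 15+13-7=21
Step 3: prey: 42+21-35=28; pred: 21+17-10=28
Step 4: prey: 28+14-31=11; pred: 28+15-14=29
Step 5: prey: 11+5-12=4; pred: 29+6-14=21
Step 6: prey: 4+2-3=3; pred: 21+1-10=12
Step 7: prey: 3+1-1=3; pred: 12+0-6=6
Step 8: prey: 3+1-0=4; pred: 6+0-3=3
Step 9: prey: 4+2-0=6; pred: 3+0-1=2
Step 10: prey: 6+3-0=9; pred: 2+0-1=1
Step 11: prey: 9+4-0=13; pred: 1+0-0=1
Max prey = 46 at step 1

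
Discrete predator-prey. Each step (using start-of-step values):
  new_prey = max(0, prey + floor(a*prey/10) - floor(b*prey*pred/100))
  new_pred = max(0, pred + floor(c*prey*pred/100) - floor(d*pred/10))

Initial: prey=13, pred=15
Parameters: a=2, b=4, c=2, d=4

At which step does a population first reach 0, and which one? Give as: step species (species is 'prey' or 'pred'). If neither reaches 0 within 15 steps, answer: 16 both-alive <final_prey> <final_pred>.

Step 1: prey: 13+2-7=8; pred: 15+3-6=12
Step 2: prey: 8+1-3=6; pred: 12+1-4=9
Step 3: prey: 6+1-2=5; pred: 9+1-3=7
Step 4: prey: 5+1-1=5; pred: 7+0-2=5
Step 5: prey: 5+1-1=5; pred: 5+0-2=3
Step 6: prey: 5+1-0=6; pred: 3+0-1=2
Step 7: prey: 6+1-0=7; pred: 2+0-0=2
Step 8: prey: 7+1-0=8; pred: 2+0-0=2
Step 9: prey: 8+1-0=9; pred: 2+0-0=2
Step 10: prey: 9+1-0=10; pred: 2+0-0=2
Step 11: prey: 10+2-0=12; pred: 2+0-0=2
Step 12: prey: 12+2-0=14; pred: 2+0-0=2
Step 13: prey: 14+2-1=15; pred: 2+0-0=2
Step 14: prey: 15+3-1=17; pred: 2+0-0=2
Step 15: prey: 17+3-1=19; pred: 2+0-0=2
No extinction within 15 steps

Answer: 16 both-alive 19 2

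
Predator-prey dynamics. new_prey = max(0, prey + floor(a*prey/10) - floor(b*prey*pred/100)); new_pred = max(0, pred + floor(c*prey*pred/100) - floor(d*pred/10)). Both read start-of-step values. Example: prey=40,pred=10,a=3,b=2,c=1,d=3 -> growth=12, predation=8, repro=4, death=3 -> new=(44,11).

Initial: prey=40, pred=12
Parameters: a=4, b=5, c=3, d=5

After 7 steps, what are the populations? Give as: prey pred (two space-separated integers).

Step 1: prey: 40+16-24=32; pred: 12+14-6=20
Step 2: prey: 32+12-32=12; pred: 20+19-10=29
Step 3: prey: 12+4-17=0; pred: 29+10-14=25
Step 4: prey: 0+0-0=0; pred: 25+0-12=13
Step 5: prey: 0+0-0=0; pred: 13+0-6=7
Step 6: prey: 0+0-0=0; pred: 7+0-3=4
Step 7: prey: 0+0-0=0; pred: 4+0-2=2

Answer: 0 2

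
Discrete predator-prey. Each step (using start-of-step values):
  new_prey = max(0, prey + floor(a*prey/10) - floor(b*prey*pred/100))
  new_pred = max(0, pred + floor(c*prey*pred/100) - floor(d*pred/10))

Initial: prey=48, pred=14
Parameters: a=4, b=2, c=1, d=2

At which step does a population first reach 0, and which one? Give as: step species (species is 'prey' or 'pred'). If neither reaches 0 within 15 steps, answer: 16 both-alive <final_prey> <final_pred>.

Step 1: prey: 48+19-13=54; pred: 14+6-2=18
Step 2: prey: 54+21-19=56; pred: 18+9-3=24
Step 3: prey: 56+22-26=52; pred: 24+13-4=33
Step 4: prey: 52+20-34=38; pred: 33+17-6=44
Step 5: prey: 38+15-33=20; pred: 44+16-8=52
Step 6: prey: 20+8-20=8; pred: 52+10-10=52
Step 7: prey: 8+3-8=3; pred: 52+4-10=46
Step 8: prey: 3+1-2=2; pred: 46+1-9=38
Step 9: prey: 2+0-1=1; pred: 38+0-7=31
Step 10: prey: 1+0-0=1; pred: 31+0-6=25
Step 11: prey: 1+0-0=1; pred: 25+0-5=20
Step 12: prey: 1+0-0=1; pred: 20+0-4=16
Step 13: prey: 1+0-0=1; pred: 16+0-3=13
Step 14: prey: 1+0-0=1; pred: 13+0-2=11
Step 15: prey: 1+0-0=1; pred: 11+0-2=9
No extinction within 15 steps

Answer: 16 both-alive 1 9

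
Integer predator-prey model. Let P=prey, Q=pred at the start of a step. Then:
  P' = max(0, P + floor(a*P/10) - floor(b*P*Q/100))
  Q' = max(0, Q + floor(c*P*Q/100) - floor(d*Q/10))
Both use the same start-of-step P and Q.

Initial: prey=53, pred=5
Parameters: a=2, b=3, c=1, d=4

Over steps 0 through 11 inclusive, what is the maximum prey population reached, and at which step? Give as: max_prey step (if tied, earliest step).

Step 1: prey: 53+10-7=56; pred: 5+2-2=5
Step 2: prey: 56+11-8=59; pred: 5+2-2=5
Step 3: prey: 59+11-8=62; pred: 5+2-2=5
Step 4: prey: 62+12-9=65; pred: 5+3-2=6
Step 5: prey: 65+13-11=67; pred: 6+3-2=7
Step 6: prey: 67+13-14=66; pred: 7+4-2=9
Step 7: prey: 66+13-17=62; pred: 9+5-3=11
Step 8: prey: 62+12-20=54; pred: 11+6-4=13
Step 9: prey: 54+10-21=43; pred: 13+7-5=15
Step 10: prey: 43+8-19=32; pred: 15+6-6=15
Step 11: prey: 32+6-14=24; pred: 15+4-6=13
Max prey = 67 at step 5

Answer: 67 5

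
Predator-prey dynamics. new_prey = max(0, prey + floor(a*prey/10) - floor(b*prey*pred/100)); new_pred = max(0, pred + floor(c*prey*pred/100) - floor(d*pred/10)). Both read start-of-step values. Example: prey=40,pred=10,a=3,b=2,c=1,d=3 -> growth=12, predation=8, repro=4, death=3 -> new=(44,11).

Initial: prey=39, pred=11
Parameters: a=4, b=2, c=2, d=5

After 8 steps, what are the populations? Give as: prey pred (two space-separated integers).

Answer: 1 16

Derivation:
Step 1: prey: 39+15-8=46; pred: 11+8-5=14
Step 2: prey: 46+18-12=52; pred: 14+12-7=19
Step 3: prey: 52+20-19=53; pred: 19+19-9=29
Step 4: prey: 53+21-30=44; pred: 29+30-14=45
Step 5: prey: 44+17-39=22; pred: 45+39-22=62
Step 6: prey: 22+8-27=3; pred: 62+27-31=58
Step 7: prey: 3+1-3=1; pred: 58+3-29=32
Step 8: prey: 1+0-0=1; pred: 32+0-16=16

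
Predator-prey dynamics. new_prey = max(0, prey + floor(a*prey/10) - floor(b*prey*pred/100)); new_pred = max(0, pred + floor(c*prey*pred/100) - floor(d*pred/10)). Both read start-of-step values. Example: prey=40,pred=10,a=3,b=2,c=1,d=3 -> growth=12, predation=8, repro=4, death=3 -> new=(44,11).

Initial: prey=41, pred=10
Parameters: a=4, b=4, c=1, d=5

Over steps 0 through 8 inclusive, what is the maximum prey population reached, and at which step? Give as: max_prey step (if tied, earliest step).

Step 1: prey: 41+16-16=41; pred: 10+4-5=9
Step 2: prey: 41+16-14=43; pred: 9+3-4=8
Step 3: prey: 43+17-13=47; pred: 8+3-4=7
Step 4: prey: 47+18-13=52; pred: 7+3-3=7
Step 5: prey: 52+20-14=58; pred: 7+3-3=7
Step 6: prey: 58+23-16=65; pred: 7+4-3=8
Step 7: prey: 65+26-20=71; pred: 8+5-4=9
Step 8: prey: 71+28-25=74; pred: 9+6-4=11
Max prey = 74 at step 8

Answer: 74 8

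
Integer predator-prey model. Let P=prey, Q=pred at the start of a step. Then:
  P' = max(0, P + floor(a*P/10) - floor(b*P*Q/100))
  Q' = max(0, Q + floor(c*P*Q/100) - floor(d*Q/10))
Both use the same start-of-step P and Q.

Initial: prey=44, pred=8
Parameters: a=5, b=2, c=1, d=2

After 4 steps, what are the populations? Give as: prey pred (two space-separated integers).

Answer: 103 36

Derivation:
Step 1: prey: 44+22-7=59; pred: 8+3-1=10
Step 2: prey: 59+29-11=77; pred: 10+5-2=13
Step 3: prey: 77+38-20=95; pred: 13+10-2=21
Step 4: prey: 95+47-39=103; pred: 21+19-4=36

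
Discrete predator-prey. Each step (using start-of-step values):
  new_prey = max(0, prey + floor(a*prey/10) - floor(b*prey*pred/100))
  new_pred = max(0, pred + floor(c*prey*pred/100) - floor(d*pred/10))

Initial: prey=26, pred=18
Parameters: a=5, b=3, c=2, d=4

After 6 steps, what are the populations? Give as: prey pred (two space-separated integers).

Step 1: prey: 26+13-14=25; pred: 18+9-7=20
Step 2: prey: 25+12-15=22; pred: 20+10-8=22
Step 3: prey: 22+11-14=19; pred: 22+9-8=23
Step 4: prey: 19+9-13=15; pred: 23+8-9=22
Step 5: prey: 15+7-9=13; pred: 22+6-8=20
Step 6: prey: 13+6-7=12; pred: 20+5-8=17

Answer: 12 17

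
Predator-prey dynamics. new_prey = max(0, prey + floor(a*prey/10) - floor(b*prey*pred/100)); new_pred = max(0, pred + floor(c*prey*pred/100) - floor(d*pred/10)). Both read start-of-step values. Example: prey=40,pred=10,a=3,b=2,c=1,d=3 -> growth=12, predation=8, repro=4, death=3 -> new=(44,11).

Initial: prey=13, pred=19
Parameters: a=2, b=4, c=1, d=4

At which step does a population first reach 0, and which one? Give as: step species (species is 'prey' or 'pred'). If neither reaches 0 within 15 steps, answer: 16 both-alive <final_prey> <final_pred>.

Answer: 16 both-alive 3 2

Derivation:
Step 1: prey: 13+2-9=6; pred: 19+2-7=14
Step 2: prey: 6+1-3=4; pred: 14+0-5=9
Step 3: prey: 4+0-1=3; pred: 9+0-3=6
Step 4: prey: 3+0-0=3; pred: 6+0-2=4
Step 5: prey: 3+0-0=3; pred: 4+0-1=3
Step 6: prey: 3+0-0=3; pred: 3+0-1=2
Step 7: prey: 3+0-0=3; pred: 2+0-0=2
Steps 8-15: state stable at prey=3, pred=2 (no change)
No extinction within 15 steps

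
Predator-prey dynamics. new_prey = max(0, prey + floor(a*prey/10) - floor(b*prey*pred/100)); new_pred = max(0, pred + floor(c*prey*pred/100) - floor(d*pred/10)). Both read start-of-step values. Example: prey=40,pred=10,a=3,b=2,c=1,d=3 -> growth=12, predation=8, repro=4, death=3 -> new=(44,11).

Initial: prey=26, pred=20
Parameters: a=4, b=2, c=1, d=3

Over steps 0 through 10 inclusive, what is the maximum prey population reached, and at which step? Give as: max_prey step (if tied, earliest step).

Step 1: prey: 26+10-10=26; pred: 20+5-6=19
Step 2: prey: 26+10-9=27; pred: 19+4-5=18
Step 3: prey: 27+10-9=28; pred: 18+4-5=17
Step 4: prey: 28+11-9=30; pred: 17+4-5=16
Step 5: prey: 30+12-9=33; pred: 16+4-4=16
Step 6: prey: 33+13-10=36; pred: 16+5-4=17
Step 7: prey: 36+14-12=38; pred: 17+6-5=18
Step 8: prey: 38+15-13=40; pred: 18+6-5=19
Step 9: prey: 40+16-15=41; pred: 19+7-5=21
Step 10: prey: 41+16-17=40; pred: 21+8-6=23
Max prey = 41 at step 9

Answer: 41 9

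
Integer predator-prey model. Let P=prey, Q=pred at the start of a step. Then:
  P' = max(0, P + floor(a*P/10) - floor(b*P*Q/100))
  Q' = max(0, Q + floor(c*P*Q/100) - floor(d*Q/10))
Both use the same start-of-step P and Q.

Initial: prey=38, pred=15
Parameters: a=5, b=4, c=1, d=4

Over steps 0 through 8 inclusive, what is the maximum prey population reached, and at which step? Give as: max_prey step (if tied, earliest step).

Answer: 51 8

Derivation:
Step 1: prey: 38+19-22=35; pred: 15+5-6=14
Step 2: prey: 35+17-19=33; pred: 14+4-5=13
Step 3: prey: 33+16-17=32; pred: 13+4-5=12
Step 4: prey: 32+16-15=33; pred: 12+3-4=11
Step 5: prey: 33+16-14=35; pred: 11+3-4=10
Step 6: prey: 35+17-14=38; pred: 10+3-4=9
Step 7: prey: 38+19-13=44; pred: 9+3-3=9
Step 8: prey: 44+22-15=51; pred: 9+3-3=9
Max prey = 51 at step 8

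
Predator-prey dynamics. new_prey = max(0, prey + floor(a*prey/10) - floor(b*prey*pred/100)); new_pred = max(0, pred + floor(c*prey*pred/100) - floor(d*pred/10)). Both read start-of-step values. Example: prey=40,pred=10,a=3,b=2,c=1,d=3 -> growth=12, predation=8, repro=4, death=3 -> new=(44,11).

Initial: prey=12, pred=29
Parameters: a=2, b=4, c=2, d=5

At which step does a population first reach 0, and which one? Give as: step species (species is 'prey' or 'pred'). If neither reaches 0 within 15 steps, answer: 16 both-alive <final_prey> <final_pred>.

Answer: 16 both-alive 1 1

Derivation:
Step 1: prey: 12+2-13=1; pred: 29+6-14=21
Step 2: prey: 1+0-0=1; pred: 21+0-10=11
Step 3: prey: 1+0-0=1; pred: 11+0-5=6
Step 4: prey: 1+0-0=1; pred: 6+0-3=3
Step 5: prey: 1+0-0=1; pred: 3+0-1=2
Step 6: prey: 1+0-0=1; pred: 2+0-1=1
Step 7: prey: 1+0-0=1; pred: 1+0-0=1
Steps 8-15: state stable at prey=1, pred=1 (no change)
No extinction within 15 steps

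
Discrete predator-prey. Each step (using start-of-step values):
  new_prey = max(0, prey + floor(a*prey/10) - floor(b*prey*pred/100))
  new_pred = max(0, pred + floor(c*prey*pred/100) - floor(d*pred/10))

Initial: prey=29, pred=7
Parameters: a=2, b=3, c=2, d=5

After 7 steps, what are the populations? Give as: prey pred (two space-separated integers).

Step 1: prey: 29+5-6=28; pred: 7+4-3=8
Step 2: prey: 28+5-6=27; pred: 8+4-4=8
Step 3: prey: 27+5-6=26; pred: 8+4-4=8
Step 4: prey: 26+5-6=25; pred: 8+4-4=8
Step 5: prey: 25+5-6=24; pred: 8+4-4=8
Step 6: prey: 24+4-5=23; pred: 8+3-4=7
Step 7: prey: 23+4-4=23; pred: 7+3-3=7

Answer: 23 7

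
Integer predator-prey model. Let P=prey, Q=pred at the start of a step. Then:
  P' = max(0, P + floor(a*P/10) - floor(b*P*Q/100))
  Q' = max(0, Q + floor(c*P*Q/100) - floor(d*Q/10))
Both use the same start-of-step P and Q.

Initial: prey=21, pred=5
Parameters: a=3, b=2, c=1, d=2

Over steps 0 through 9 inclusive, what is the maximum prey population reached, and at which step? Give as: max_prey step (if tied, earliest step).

Step 1: prey: 21+6-2=25; pred: 5+1-1=5
Step 2: prey: 25+7-2=30; pred: 5+1-1=5
Step 3: prey: 30+9-3=36; pred: 5+1-1=5
Step 4: prey: 36+10-3=43; pred: 5+1-1=5
Step 5: prey: 43+12-4=51; pred: 5+2-1=6
Step 6: prey: 51+15-6=60; pred: 6+3-1=8
Step 7: prey: 60+18-9=69; pred: 8+4-1=11
Step 8: prey: 69+20-15=74; pred: 11+7-2=16
Step 9: prey: 74+22-23=73; pred: 16+11-3=24
Max prey = 74 at step 8

Answer: 74 8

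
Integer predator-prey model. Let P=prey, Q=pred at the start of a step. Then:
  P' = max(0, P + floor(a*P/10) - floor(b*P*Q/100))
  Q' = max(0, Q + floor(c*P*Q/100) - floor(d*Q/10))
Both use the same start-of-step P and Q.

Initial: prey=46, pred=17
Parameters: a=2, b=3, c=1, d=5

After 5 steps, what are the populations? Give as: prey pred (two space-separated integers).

Answer: 17 4

Derivation:
Step 1: prey: 46+9-23=32; pred: 17+7-8=16
Step 2: prey: 32+6-15=23; pred: 16+5-8=13
Step 3: prey: 23+4-8=19; pred: 13+2-6=9
Step 4: prey: 19+3-5=17; pred: 9+1-4=6
Step 5: prey: 17+3-3=17; pred: 6+1-3=4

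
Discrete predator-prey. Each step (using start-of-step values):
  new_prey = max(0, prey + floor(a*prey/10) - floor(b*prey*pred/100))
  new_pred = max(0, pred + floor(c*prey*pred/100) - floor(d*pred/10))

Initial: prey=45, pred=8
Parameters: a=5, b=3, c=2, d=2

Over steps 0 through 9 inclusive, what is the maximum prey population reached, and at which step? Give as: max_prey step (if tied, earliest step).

Step 1: prey: 45+22-10=57; pred: 8+7-1=14
Step 2: prey: 57+28-23=62; pred: 14+15-2=27
Step 3: prey: 62+31-50=43; pred: 27+33-5=55
Step 4: prey: 43+21-70=0; pred: 55+47-11=91
Step 5: prey: 0+0-0=0; pred: 91+0-18=73
Step 6: prey: 0+0-0=0; pred: 73+0-14=59
Step 7: prey: 0+0-0=0; pred: 59+0-11=48
Step 8: prey: 0+0-0=0; pred: 48+0-9=39
Step 9: prey: 0+0-0=0; pred: 39+0-7=32
Max prey = 62 at step 2

Answer: 62 2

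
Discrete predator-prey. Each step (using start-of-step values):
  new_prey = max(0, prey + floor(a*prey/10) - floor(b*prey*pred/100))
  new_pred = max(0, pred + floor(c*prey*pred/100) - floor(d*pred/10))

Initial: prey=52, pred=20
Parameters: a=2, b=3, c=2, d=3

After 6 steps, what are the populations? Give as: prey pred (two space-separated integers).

Step 1: prey: 52+10-31=31; pred: 20+20-6=34
Step 2: prey: 31+6-31=6; pred: 34+21-10=45
Step 3: prey: 6+1-8=0; pred: 45+5-13=37
Step 4: prey: 0+0-0=0; pred: 37+0-11=26
Step 5: prey: 0+0-0=0; pred: 26+0-7=19
Step 6: prey: 0+0-0=0; pred: 19+0-5=14

Answer: 0 14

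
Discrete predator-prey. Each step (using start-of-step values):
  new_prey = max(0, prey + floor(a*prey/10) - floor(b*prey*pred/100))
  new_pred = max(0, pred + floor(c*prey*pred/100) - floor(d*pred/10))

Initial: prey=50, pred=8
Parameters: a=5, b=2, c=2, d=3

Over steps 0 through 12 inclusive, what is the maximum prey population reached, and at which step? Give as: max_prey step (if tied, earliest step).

Step 1: prey: 50+25-8=67; pred: 8+8-2=14
Step 2: prey: 67+33-18=82; pred: 14+18-4=28
Step 3: prey: 82+41-45=78; pred: 28+45-8=65
Step 4: prey: 78+39-101=16; pred: 65+101-19=147
Step 5: prey: 16+8-47=0; pred: 147+47-44=150
Step 6: prey: 0+0-0=0; pred: 150+0-45=105
Step 7: prey: 0+0-0=0; pred: 105+0-31=74
Step 8: prey: 0+0-0=0; pred: 74+0-22=52
Step 9: prey: 0+0-0=0; pred: 52+0-15=37
Step 10: prey: 0+0-0=0; pred: 37+0-11=26
Step 11: prey: 0+0-0=0; pred: 26+0-7=19
Step 12: prey: 0+0-0=0; pred: 19+0-5=14
Max prey = 82 at step 2

Answer: 82 2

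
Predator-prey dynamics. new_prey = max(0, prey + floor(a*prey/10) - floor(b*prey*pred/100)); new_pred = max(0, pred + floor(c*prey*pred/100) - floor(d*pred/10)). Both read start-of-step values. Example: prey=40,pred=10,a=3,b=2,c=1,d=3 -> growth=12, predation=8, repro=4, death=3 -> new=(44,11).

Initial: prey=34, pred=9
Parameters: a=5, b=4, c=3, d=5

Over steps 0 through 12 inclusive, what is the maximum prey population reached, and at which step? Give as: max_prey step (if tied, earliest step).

Answer: 39 1

Derivation:
Step 1: prey: 34+17-12=39; pred: 9+9-4=14
Step 2: prey: 39+19-21=37; pred: 14+16-7=23
Step 3: prey: 37+18-34=21; pred: 23+25-11=37
Step 4: prey: 21+10-31=0; pred: 37+23-18=42
Step 5: prey: 0+0-0=0; pred: 42+0-21=21
Step 6: prey: 0+0-0=0; pred: 21+0-10=11
Step 7: prey: 0+0-0=0; pred: 11+0-5=6
Step 8: prey: 0+0-0=0; pred: 6+0-3=3
Step 9: prey: 0+0-0=0; pred: 3+0-1=2
Step 10: prey: 0+0-0=0; pred: 2+0-1=1
Step 11: prey: 0+0-0=0; pred: 1+0-0=1
Step 12: prey: 0+0-0=0; pred: 1+0-0=1
Max prey = 39 at step 1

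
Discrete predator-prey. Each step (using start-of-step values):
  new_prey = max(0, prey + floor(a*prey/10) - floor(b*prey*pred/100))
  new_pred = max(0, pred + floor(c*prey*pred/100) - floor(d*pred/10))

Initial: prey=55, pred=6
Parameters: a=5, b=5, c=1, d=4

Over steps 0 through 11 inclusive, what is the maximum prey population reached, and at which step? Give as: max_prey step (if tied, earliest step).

Step 1: prey: 55+27-16=66; pred: 6+3-2=7
Step 2: prey: 66+33-23=76; pred: 7+4-2=9
Step 3: prey: 76+38-34=80; pred: 9+6-3=12
Step 4: prey: 80+40-48=72; pred: 12+9-4=17
Step 5: prey: 72+36-61=47; pred: 17+12-6=23
Step 6: prey: 47+23-54=16; pred: 23+10-9=24
Step 7: prey: 16+8-19=5; pred: 24+3-9=18
Step 8: prey: 5+2-4=3; pred: 18+0-7=11
Step 9: prey: 3+1-1=3; pred: 11+0-4=7
Step 10: prey: 3+1-1=3; pred: 7+0-2=5
Step 11: prey: 3+1-0=4; pred: 5+0-2=3
Max prey = 80 at step 3

Answer: 80 3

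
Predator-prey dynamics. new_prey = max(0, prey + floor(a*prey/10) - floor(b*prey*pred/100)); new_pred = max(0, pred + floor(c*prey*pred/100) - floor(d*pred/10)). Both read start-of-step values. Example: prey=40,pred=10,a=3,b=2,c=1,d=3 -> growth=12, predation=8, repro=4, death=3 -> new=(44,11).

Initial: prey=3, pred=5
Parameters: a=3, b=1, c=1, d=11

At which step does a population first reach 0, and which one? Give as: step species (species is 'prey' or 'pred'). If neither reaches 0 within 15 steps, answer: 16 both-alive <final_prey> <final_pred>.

Answer: 1 pred

Derivation:
Step 1: prey: 3+0-0=3; pred: 5+0-5=0
First extinction: pred at step 1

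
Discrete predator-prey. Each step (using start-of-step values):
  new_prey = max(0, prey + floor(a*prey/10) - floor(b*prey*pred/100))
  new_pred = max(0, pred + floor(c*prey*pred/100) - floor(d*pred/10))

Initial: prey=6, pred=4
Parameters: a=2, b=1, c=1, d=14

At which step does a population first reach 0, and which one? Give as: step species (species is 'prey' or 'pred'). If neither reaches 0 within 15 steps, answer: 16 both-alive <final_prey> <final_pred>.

Answer: 1 pred

Derivation:
Step 1: prey: 6+1-0=7; pred: 4+0-5=0
First extinction: pred at step 1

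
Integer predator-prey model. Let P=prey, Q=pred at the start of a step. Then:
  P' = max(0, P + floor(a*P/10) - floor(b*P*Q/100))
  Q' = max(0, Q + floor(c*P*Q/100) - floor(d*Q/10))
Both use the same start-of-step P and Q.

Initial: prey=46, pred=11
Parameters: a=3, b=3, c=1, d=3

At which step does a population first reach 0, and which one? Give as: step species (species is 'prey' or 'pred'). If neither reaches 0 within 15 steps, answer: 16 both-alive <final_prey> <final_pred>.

Step 1: prey: 46+13-15=44; pred: 11+5-3=13
Step 2: prey: 44+13-17=40; pred: 13+5-3=15
Step 3: prey: 40+12-18=34; pred: 15+6-4=17
Step 4: prey: 34+10-17=27; pred: 17+5-5=17
Step 5: prey: 27+8-13=22; pred: 17+4-5=16
Step 6: prey: 22+6-10=18; pred: 16+3-4=15
Step 7: prey: 18+5-8=15; pred: 15+2-4=13
Step 8: prey: 15+4-5=14; pred: 13+1-3=11
Step 9: prey: 14+4-4=14; pred: 11+1-3=9
Step 10: prey: 14+4-3=15; pred: 9+1-2=8
Step 11: prey: 15+4-3=16; pred: 8+1-2=7
Step 12: prey: 16+4-3=17; pred: 7+1-2=6
Step 13: prey: 17+5-3=19; pred: 6+1-1=6
Step 14: prey: 19+5-3=21; pred: 6+1-1=6
Step 15: prey: 21+6-3=24; pred: 6+1-1=6
No extinction within 15 steps

Answer: 16 both-alive 24 6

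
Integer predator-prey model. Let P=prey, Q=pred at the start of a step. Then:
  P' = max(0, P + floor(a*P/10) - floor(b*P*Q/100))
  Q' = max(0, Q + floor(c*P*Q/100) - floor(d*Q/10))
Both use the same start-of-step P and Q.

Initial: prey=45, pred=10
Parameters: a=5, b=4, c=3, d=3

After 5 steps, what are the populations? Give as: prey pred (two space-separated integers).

Step 1: prey: 45+22-18=49; pred: 10+13-3=20
Step 2: prey: 49+24-39=34; pred: 20+29-6=43
Step 3: prey: 34+17-58=0; pred: 43+43-12=74
Step 4: prey: 0+0-0=0; pred: 74+0-22=52
Step 5: prey: 0+0-0=0; pred: 52+0-15=37

Answer: 0 37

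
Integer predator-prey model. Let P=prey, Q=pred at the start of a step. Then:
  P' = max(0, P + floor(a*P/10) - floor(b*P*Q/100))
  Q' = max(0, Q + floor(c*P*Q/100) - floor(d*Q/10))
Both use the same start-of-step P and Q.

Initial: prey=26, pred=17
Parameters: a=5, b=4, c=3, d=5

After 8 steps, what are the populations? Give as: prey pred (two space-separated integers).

Answer: 9 2

Derivation:
Step 1: prey: 26+13-17=22; pred: 17+13-8=22
Step 2: prey: 22+11-19=14; pred: 22+14-11=25
Step 3: prey: 14+7-14=7; pred: 25+10-12=23
Step 4: prey: 7+3-6=4; pred: 23+4-11=16
Step 5: prey: 4+2-2=4; pred: 16+1-8=9
Step 6: prey: 4+2-1=5; pred: 9+1-4=6
Step 7: prey: 5+2-1=6; pred: 6+0-3=3
Step 8: prey: 6+3-0=9; pred: 3+0-1=2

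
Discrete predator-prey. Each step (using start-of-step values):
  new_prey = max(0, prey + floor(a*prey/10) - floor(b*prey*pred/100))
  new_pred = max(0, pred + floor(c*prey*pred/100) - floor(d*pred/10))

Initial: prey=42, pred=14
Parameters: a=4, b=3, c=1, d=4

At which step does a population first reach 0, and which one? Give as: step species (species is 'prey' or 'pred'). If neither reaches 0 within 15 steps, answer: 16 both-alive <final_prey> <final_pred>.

Answer: 16 both-alive 40 14

Derivation:
Step 1: prey: 42+16-17=41; pred: 14+5-5=14
Step 2: prey: 41+16-17=40; pred: 14+5-5=14
Step 3: prey: 40+16-16=40; pred: 14+5-5=14
Steps 4-15: state stable at prey=40, pred=14 (no change)
No extinction within 15 steps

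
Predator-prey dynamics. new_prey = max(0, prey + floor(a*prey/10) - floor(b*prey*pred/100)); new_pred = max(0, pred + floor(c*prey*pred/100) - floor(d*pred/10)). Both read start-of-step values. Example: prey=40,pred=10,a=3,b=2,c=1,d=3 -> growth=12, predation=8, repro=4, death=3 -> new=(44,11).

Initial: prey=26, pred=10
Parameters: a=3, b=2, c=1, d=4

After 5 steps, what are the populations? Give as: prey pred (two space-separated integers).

Answer: 49 8

Derivation:
Step 1: prey: 26+7-5=28; pred: 10+2-4=8
Step 2: prey: 28+8-4=32; pred: 8+2-3=7
Step 3: prey: 32+9-4=37; pred: 7+2-2=7
Step 4: prey: 37+11-5=43; pred: 7+2-2=7
Step 5: prey: 43+12-6=49; pred: 7+3-2=8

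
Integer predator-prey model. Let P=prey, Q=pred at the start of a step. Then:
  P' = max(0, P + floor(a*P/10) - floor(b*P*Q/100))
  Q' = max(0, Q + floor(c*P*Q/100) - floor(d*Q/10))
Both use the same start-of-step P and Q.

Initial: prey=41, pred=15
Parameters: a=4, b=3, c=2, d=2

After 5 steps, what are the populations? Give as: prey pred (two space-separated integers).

Answer: 0 38

Derivation:
Step 1: prey: 41+16-18=39; pred: 15+12-3=24
Step 2: prey: 39+15-28=26; pred: 24+18-4=38
Step 3: prey: 26+10-29=7; pred: 38+19-7=50
Step 4: prey: 7+2-10=0; pred: 50+7-10=47
Step 5: prey: 0+0-0=0; pred: 47+0-9=38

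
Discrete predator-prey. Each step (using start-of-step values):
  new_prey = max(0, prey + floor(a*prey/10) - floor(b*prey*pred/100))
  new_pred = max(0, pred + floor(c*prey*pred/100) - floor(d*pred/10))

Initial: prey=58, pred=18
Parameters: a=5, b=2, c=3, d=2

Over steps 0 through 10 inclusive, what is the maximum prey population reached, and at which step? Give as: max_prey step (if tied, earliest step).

Answer: 67 1

Derivation:
Step 1: prey: 58+29-20=67; pred: 18+31-3=46
Step 2: prey: 67+33-61=39; pred: 46+92-9=129
Step 3: prey: 39+19-100=0; pred: 129+150-25=254
Step 4: prey: 0+0-0=0; pred: 254+0-50=204
Step 5: prey: 0+0-0=0; pred: 204+0-40=164
Step 6: prey: 0+0-0=0; pred: 164+0-32=132
Step 7: prey: 0+0-0=0; pred: 132+0-26=106
Step 8: prey: 0+0-0=0; pred: 106+0-21=85
Step 9: prey: 0+0-0=0; pred: 85+0-17=68
Step 10: prey: 0+0-0=0; pred: 68+0-13=55
Max prey = 67 at step 1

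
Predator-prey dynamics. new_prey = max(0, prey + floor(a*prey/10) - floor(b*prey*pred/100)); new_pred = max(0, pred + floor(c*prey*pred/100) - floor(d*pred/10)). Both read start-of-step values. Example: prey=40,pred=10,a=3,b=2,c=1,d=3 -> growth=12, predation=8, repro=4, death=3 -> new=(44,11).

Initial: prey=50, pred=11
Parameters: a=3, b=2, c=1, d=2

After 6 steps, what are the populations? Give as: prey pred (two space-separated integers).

Answer: 12 43

Derivation:
Step 1: prey: 50+15-11=54; pred: 11+5-2=14
Step 2: prey: 54+16-15=55; pred: 14+7-2=19
Step 3: prey: 55+16-20=51; pred: 19+10-3=26
Step 4: prey: 51+15-26=40; pred: 26+13-5=34
Step 5: prey: 40+12-27=25; pred: 34+13-6=41
Step 6: prey: 25+7-20=12; pred: 41+10-8=43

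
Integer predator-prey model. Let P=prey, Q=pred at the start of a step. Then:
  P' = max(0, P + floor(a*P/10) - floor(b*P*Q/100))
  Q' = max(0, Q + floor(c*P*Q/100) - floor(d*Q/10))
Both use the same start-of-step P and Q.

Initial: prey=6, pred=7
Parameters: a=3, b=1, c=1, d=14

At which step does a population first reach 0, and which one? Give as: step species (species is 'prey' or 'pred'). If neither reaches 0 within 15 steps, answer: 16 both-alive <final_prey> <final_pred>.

Answer: 1 pred

Derivation:
Step 1: prey: 6+1-0=7; pred: 7+0-9=0
First extinction: pred at step 1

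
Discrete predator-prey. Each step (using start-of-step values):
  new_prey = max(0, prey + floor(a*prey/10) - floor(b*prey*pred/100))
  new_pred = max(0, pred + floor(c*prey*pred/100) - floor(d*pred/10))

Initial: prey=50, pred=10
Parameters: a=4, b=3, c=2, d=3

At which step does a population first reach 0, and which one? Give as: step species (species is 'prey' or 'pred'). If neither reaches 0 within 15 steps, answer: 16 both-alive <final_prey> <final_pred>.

Step 1: prey: 50+20-15=55; pred: 10+10-3=17
Step 2: prey: 55+22-28=49; pred: 17+18-5=30
Step 3: prey: 49+19-44=24; pred: 30+29-9=50
Step 4: prey: 24+9-36=0; pred: 50+24-15=59
First extinction: prey at step 4

Answer: 4 prey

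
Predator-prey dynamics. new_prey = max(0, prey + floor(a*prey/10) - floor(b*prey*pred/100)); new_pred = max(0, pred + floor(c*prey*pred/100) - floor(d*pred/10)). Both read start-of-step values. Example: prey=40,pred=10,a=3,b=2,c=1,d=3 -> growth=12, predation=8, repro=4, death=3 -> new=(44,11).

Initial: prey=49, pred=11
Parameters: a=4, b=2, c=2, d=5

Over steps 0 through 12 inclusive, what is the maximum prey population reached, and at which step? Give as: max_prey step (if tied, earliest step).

Answer: 63 2

Derivation:
Step 1: prey: 49+19-10=58; pred: 11+10-5=16
Step 2: prey: 58+23-18=63; pred: 16+18-8=26
Step 3: prey: 63+25-32=56; pred: 26+32-13=45
Step 4: prey: 56+22-50=28; pred: 45+50-22=73
Step 5: prey: 28+11-40=0; pred: 73+40-36=77
Step 6: prey: 0+0-0=0; pred: 77+0-38=39
Step 7: prey: 0+0-0=0; pred: 39+0-19=20
Step 8: prey: 0+0-0=0; pred: 20+0-10=10
Step 9: prey: 0+0-0=0; pred: 10+0-5=5
Step 10: prey: 0+0-0=0; pred: 5+0-2=3
Step 11: prey: 0+0-0=0; pred: 3+0-1=2
Step 12: prey: 0+0-0=0; pred: 2+0-1=1
Max prey = 63 at step 2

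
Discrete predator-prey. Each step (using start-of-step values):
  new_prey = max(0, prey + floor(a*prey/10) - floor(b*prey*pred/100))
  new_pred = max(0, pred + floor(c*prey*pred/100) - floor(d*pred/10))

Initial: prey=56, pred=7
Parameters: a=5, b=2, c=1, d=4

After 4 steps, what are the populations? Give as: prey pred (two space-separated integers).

Answer: 151 34

Derivation:
Step 1: prey: 56+28-7=77; pred: 7+3-2=8
Step 2: prey: 77+38-12=103; pred: 8+6-3=11
Step 3: prey: 103+51-22=132; pred: 11+11-4=18
Step 4: prey: 132+66-47=151; pred: 18+23-7=34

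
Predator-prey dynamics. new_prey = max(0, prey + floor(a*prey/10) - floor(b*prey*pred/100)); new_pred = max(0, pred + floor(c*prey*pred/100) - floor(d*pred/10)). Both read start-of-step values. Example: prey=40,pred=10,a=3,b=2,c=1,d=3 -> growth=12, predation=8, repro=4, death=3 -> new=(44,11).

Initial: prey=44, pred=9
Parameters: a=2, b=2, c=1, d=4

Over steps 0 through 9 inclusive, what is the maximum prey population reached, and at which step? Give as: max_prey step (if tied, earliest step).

Step 1: prey: 44+8-7=45; pred: 9+3-3=9
Step 2: prey: 45+9-8=46; pred: 9+4-3=10
Step 3: prey: 46+9-9=46; pred: 10+4-4=10
Step 4: prey: 46+9-9=46; pred: 10+4-4=10
Step 5: prey: 46+9-9=46; pred: 10+4-4=10
Step 6: prey: 46+9-9=46; pred: 10+4-4=10
Step 7: prey: 46+9-9=46; pred: 10+4-4=10
Step 8: prey: 46+9-9=46; pred: 10+4-4=10
Step 9: prey: 46+9-9=46; pred: 10+4-4=10
Max prey = 46 at step 2

Answer: 46 2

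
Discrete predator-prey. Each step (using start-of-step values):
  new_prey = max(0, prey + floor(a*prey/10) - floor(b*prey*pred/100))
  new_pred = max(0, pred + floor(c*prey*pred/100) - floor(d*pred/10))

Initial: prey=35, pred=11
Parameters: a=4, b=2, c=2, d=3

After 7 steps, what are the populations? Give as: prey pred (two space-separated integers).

Step 1: prey: 35+14-7=42; pred: 11+7-3=15
Step 2: prey: 42+16-12=46; pred: 15+12-4=23
Step 3: prey: 46+18-21=43; pred: 23+21-6=38
Step 4: prey: 43+17-32=28; pred: 38+32-11=59
Step 5: prey: 28+11-33=6; pred: 59+33-17=75
Step 6: prey: 6+2-9=0; pred: 75+9-22=62
Step 7: prey: 0+0-0=0; pred: 62+0-18=44

Answer: 0 44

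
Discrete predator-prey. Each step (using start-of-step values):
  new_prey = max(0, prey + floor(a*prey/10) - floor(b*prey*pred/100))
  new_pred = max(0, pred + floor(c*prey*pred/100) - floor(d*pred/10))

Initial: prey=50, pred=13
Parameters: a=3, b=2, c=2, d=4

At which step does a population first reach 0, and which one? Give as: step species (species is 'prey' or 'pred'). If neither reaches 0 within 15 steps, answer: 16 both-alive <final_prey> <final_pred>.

Step 1: prey: 50+15-13=52; pred: 13+13-5=21
Step 2: prey: 52+15-21=46; pred: 21+21-8=34
Step 3: prey: 46+13-31=28; pred: 34+31-13=52
Step 4: prey: 28+8-29=7; pred: 52+29-20=61
Step 5: prey: 7+2-8=1; pred: 61+8-24=45
Step 6: prey: 1+0-0=1; pred: 45+0-18=27
Step 7: prey: 1+0-0=1; pred: 27+0-10=17
Step 8: prey: 1+0-0=1; pred: 17+0-6=11
Step 9: prey: 1+0-0=1; pred: 11+0-4=7
Step 10: prey: 1+0-0=1; pred: 7+0-2=5
Step 11: prey: 1+0-0=1; pred: 5+0-2=3
Step 12: prey: 1+0-0=1; pred: 3+0-1=2
Step 13: prey: 1+0-0=1; pred: 2+0-0=2
Steps 14-15: state stable at prey=1, pred=2 (no change)
No extinction within 15 steps

Answer: 16 both-alive 1 2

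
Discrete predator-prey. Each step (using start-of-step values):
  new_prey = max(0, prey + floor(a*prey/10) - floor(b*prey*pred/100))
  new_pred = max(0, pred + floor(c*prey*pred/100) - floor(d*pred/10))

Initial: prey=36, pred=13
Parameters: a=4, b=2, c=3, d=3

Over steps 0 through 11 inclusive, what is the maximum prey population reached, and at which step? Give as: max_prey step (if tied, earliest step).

Answer: 41 1

Derivation:
Step 1: prey: 36+14-9=41; pred: 13+14-3=24
Step 2: prey: 41+16-19=38; pred: 24+29-7=46
Step 3: prey: 38+15-34=19; pred: 46+52-13=85
Step 4: prey: 19+7-32=0; pred: 85+48-25=108
Step 5: prey: 0+0-0=0; pred: 108+0-32=76
Step 6: prey: 0+0-0=0; pred: 76+0-22=54
Step 7: prey: 0+0-0=0; pred: 54+0-16=38
Step 8: prey: 0+0-0=0; pred: 38+0-11=27
Step 9: prey: 0+0-0=0; pred: 27+0-8=19
Step 10: prey: 0+0-0=0; pred: 19+0-5=14
Step 11: prey: 0+0-0=0; pred: 14+0-4=10
Max prey = 41 at step 1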